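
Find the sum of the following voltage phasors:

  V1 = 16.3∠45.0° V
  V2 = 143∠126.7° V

Step 1 — Convert each phasor to rectangular form:
  V1 = 16.3·(cos(45.0°) + j·sin(45.0°)) = 11.53 + j11.53 V
  V2 = 143·(cos(126.7°) + j·sin(126.7°)) = -85.46 + j114.7 V
Step 2 — Sum components: V_total = -73.93 + j126.2 V.
Step 3 — Convert to polar: |V_total| = 146.2 V, ∠V_total = 120.4°.

V_total = 146.2∠120.4° V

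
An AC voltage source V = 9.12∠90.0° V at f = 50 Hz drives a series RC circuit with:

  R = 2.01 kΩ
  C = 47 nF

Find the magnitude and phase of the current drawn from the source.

Step 1 — Angular frequency: ω = 2π·f = 2π·50 = 314.2 rad/s.
Step 2 — Component impedances:
  R: Z = R = 2010 Ω
  C: Z = 1/(jωC) = -j/(ω·C) = 0 - j6.773e+04 Ω
Step 3 — Series combination: Z_total = R + C = 2010 - j6.773e+04 Ω = 6.776e+04∠-88.3° Ω.
Step 4 — Source phasor: V = 9.12∠90.0° V = 0 + j9.12 V.
Step 5 — Ohm's law: I = V / Z_total = (0 + j9.12) / (2010 - j6.773e+04) = -0.0001345 + j3.993e-06 A.
Step 6 — Convert to polar: |I| = 0.0001346 A, ∠I = 178.3°.

I = 0.0001346∠178.3° A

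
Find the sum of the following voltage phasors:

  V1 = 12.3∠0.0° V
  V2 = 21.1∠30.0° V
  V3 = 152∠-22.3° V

Step 1 — Convert each phasor to rectangular form:
  V1 = 12.3·(cos(0.0°) + j·sin(0.0°)) = 12.3 V
  V2 = 21.1·(cos(30.0°) + j·sin(30.0°)) = 18.27 + j10.55 V
  V3 = 152·(cos(-22.3°) + j·sin(-22.3°)) = 140.6 - j57.68 V
Step 2 — Sum components: V_total = 171.2 - j47.13 V.
Step 3 — Convert to polar: |V_total| = 177.6 V, ∠V_total = -15.4°.

V_total = 177.6∠-15.4° V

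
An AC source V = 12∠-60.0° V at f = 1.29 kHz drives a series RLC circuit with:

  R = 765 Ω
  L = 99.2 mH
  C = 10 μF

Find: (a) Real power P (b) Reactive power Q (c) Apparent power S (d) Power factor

Step 1 — Angular frequency: ω = 2π·f = 2π·1290 = 8105 rad/s.
Step 2 — Component impedances:
  R: Z = R = 765 Ω
  L: Z = jωL = j·8105·0.0992 = 0 + j804 Ω
  C: Z = 1/(jωC) = -j/(ω·C) = 0 - j12.34 Ω
Step 3 — Series combination: Z_total = R + L + C = 765 + j791.7 Ω = 1101∠46.0° Ω.
Step 4 — Source phasor: V = 12∠-60.0° V = 6 - j10.39 V.
Step 5 — Current: I = V / Z = -0.003001 - j0.01048 A = 0.0109∠-106.0° A.
Step 6 — Complex power: S = V·I* = 0.09089 + j0.09406 VA.
Step 7 — Real power: P = Re(S) = 0.09089 W.
Step 8 — Reactive power: Q = Im(S) = 0.09406 VAR.
Step 9 — Apparent power: |S| = 0.1308 VA.
Step 10 — Power factor: PF = P/|S| = 0.6949 (lagging).

(a) P = 0.09089 W  (b) Q = 0.09406 VAR  (c) S = 0.1308 VA  (d) PF = 0.6949 (lagging)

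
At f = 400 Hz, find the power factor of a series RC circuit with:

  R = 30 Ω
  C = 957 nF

Step 1 — Angular frequency: ω = 2π·f = 2π·400 = 2513 rad/s.
Step 2 — Component impedances:
  R: Z = R = 30 Ω
  C: Z = 1/(jωC) = -j/(ω·C) = 0 - j415.8 Ω
Step 3 — Series combination: Z_total = R + C = 30 - j415.8 Ω = 416.8∠-85.9° Ω.
Step 4 — Power factor: PF = cos(φ) = Re(Z)/|Z| = 30/416.85 = 0.07197.
Step 5 — Type: Im(Z) = -415.8 ⇒ leading (phase φ = -85.9°).

PF = 0.07197 (leading, φ = -85.9°)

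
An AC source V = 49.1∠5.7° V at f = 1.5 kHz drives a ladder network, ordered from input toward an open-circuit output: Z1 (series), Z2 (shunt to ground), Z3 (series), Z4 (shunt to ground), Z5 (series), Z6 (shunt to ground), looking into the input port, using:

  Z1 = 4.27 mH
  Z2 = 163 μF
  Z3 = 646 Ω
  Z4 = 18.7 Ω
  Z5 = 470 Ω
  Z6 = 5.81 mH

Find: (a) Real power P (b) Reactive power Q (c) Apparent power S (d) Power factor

Step 1 — Angular frequency: ω = 2π·f = 2π·1500 = 9425 rad/s.
Step 2 — Component impedances:
  Z1: Z = jωL = j·9425·0.00427 = 0 + j40.24 Ω
  Z2: Z = 1/(jωC) = -j/(ω·C) = 0 - j0.6509 Ω
  Z3: Z = R = 646 Ω
  Z4: Z = R = 18.7 Ω
  Z5: Z = R = 470 Ω
  Z6: Z = jωL = j·9425·0.00581 = 0 + j54.76 Ω
Step 3 — Ladder network (open output): work backward from the far end, alternating series and parallel combinations. Z_in = 0.0006381 + j39.59 Ω = 39.59∠90.0° Ω.
Step 4 — Source phasor: V = 49.1∠5.7° V = 48.86 + j4.877 V.
Step 5 — Current: I = V / Z = 0.1232 - j1.234 A = 1.24∠-84.3° A.
Step 6 — Complex power: S = V·I* = 0.0009814 + j60.89 VA.
Step 7 — Real power: P = Re(S) = 0.0009814 W.
Step 8 — Reactive power: Q = Im(S) = 60.89 VAR.
Step 9 — Apparent power: |S| = 60.89 VA.
Step 10 — Power factor: PF = P/|S| = 1.612e-05 (lagging).

(a) P = 0.0009814 W  (b) Q = 60.89 VAR  (c) S = 60.89 VA  (d) PF = 1.612e-05 (lagging)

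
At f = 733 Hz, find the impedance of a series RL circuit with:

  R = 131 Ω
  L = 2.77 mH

Step 1 — Angular frequency: ω = 2π·f = 2π·733 = 4606 rad/s.
Step 2 — Component impedances:
  R: Z = R = 131 Ω
  L: Z = jωL = j·4606·0.00277 = 0 + j12.76 Ω
Step 3 — Series combination: Z_total = R + L = 131 + j12.76 Ω = 131.6∠5.6° Ω.

Z = 131 + j12.76 Ω = 131.6∠5.6° Ω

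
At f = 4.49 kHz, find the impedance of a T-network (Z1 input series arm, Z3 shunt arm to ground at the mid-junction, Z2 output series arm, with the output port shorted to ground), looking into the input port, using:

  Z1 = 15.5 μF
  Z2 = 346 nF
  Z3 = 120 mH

Step 1 — Angular frequency: ω = 2π·f = 2π·4490 = 2.821e+04 rad/s.
Step 2 — Component impedances:
  Z1: Z = 1/(jωC) = -j/(ω·C) = 0 - j2.287 Ω
  Z2: Z = 1/(jωC) = -j/(ω·C) = 0 - j102.4 Ω
  Z3: Z = jωL = j·2.821e+04·0.12 = 0 + j3385 Ω
Step 3 — With the output port shorted to ground, the output series arm Z2 runs from the junction to ground; the shunt arm Z3 also runs from the junction to ground. They appear in parallel: Z3 || Z2 = 0 - j105.6 Ω.
Step 4 — Series with input arm Z1: Z_in = Z1 + (Z3 || Z2) = 0 - j107.9 Ω = 107.9∠-90.0° Ω.

Z = 0 - j107.9 Ω = 107.9∠-90.0° Ω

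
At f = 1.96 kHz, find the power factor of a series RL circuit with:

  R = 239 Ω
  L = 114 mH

Step 1 — Angular frequency: ω = 2π·f = 2π·1960 = 1.232e+04 rad/s.
Step 2 — Component impedances:
  R: Z = R = 239 Ω
  L: Z = jωL = j·1.232e+04·0.114 = 0 + j1404 Ω
Step 3 — Series combination: Z_total = R + L = 239 + j1404 Ω = 1424∠80.3° Ω.
Step 4 — Power factor: PF = cos(φ) = Re(Z)/|Z| = 239/1424 = 0.1678.
Step 5 — Type: Im(Z) = 1404 ⇒ lagging (phase φ = 80.3°).

PF = 0.1678 (lagging, φ = 80.3°)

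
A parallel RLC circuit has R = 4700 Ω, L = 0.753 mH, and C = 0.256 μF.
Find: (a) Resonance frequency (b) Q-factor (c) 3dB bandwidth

Step 1 — Resonance: ω₀ = 1/√(LC) = 1/√(0.000753·2.56e-07) = 7.202e+04 rad/s.
Step 2 — f₀ = ω₀/(2π) = 1.146e+04 Hz.
Step 3 — Parallel Q: Q = R/(ω₀L) = 4700/(7.202e+04·0.000753) = 86.66.
Step 4 — Bandwidth: Δω = ω₀/Q = 831.1 rad/s; BW = Δω/(2π) = 132.3 Hz.

(a) f₀ = 1.146e+04 Hz  (b) Q = 86.66  (c) BW = 132.3 Hz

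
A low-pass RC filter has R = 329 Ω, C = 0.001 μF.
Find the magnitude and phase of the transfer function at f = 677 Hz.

Step 1 — Angular frequency: ω = 2π·677 = 4254 rad/s.
Step 2 — Transfer function: H(jω) = 1/(1 + jωRC).
Step 3 — Denominator: 1 + jωRC = 1 + j·4254·329·1e-09 = 1 + j0.001399.
Step 4 — H = 1 - j0.001399.
Step 5 — Magnitude: |H| = 1 (-0.0 dB); phase: φ = -0.1°.

|H| = 1 (-0.0 dB), φ = -0.1°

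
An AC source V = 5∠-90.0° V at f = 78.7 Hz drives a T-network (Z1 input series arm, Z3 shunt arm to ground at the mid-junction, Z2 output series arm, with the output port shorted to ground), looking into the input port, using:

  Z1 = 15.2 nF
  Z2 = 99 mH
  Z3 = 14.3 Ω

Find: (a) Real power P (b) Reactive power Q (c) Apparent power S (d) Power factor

Step 1 — Angular frequency: ω = 2π·f = 2π·78.7 = 494.5 rad/s.
Step 2 — Component impedances:
  Z1: Z = 1/(jωC) = -j/(ω·C) = 0 - j1.33e+05 Ω
  Z2: Z = jωL = j·494.5·0.099 = 0 + j48.95 Ω
  Z3: Z = R = 14.3 Ω
Step 3 — With the output port shorted to ground, the output series arm Z2 runs from the junction to ground; the shunt arm Z3 also runs from the junction to ground. They appear in parallel: Z3 || Z2 = 13.18 + j3.849 Ω.
Step 4 — Series with input arm Z1: Z_in = Z1 + (Z3 || Z2) = 13.18 - j1.33e+05 Ω = 1.33e+05∠-90.0° Ω.
Step 5 — Source phasor: V = 5∠-90.0° V = 0 - j5 V.
Step 6 — Current: I = V / Z = 3.758e-05 - j3.722e-09 A = 3.758e-05∠-0.0° A.
Step 7 — Complex power: S = V·I* = 1.861e-08 - j0.0001879 VA.
Step 8 — Real power: P = Re(S) = 1.861e-08 W.
Step 9 — Reactive power: Q = Im(S) = -0.0001879 VAR.
Step 10 — Apparent power: |S| = 0.0001879 VA.
Step 11 — Power factor: PF = P/|S| = 9.903e-05 (leading).

(a) P = 1.861e-08 W  (b) Q = -0.0001879 VAR  (c) S = 0.0001879 VA  (d) PF = 9.903e-05 (leading)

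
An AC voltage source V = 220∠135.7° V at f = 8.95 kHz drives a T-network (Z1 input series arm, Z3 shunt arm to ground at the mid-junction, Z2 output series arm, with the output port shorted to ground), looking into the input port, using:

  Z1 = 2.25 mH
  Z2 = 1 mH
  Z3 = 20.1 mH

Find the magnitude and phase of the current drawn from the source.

Step 1 — Angular frequency: ω = 2π·f = 2π·8950 = 5.623e+04 rad/s.
Step 2 — Component impedances:
  Z1: Z = jωL = j·5.623e+04·0.00225 = 0 + j126.5 Ω
  Z2: Z = jωL = j·5.623e+04·0.001 = 0 + j56.23 Ω
  Z3: Z = jωL = j·5.623e+04·0.0201 = 0 + j1130 Ω
Step 3 — With the output port shorted to ground, the output series arm Z2 runs from the junction to ground; the shunt arm Z3 also runs from the junction to ground. They appear in parallel: Z3 || Z2 = 0 + j53.57 Ω.
Step 4 — Series with input arm Z1: Z_in = Z1 + (Z3 || Z2) = 0 + j180.1 Ω = 180.1∠90.0° Ω.
Step 5 — Source phasor: V = 220∠135.7° V = -157.5 + j153.7 V.
Step 6 — Ohm's law: I = V / Z_total = (-157.5 + j153.7) / (0 + j180.1) = 0.8532 + j0.8743 A.
Step 7 — Convert to polar: |I| = 1.222 A, ∠I = 45.7°.

I = 1.222∠45.7° A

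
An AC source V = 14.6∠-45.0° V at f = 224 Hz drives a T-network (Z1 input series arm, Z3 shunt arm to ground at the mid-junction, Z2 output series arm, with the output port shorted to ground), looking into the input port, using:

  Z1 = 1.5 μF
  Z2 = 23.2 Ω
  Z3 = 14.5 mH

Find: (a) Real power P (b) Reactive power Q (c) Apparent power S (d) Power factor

Step 1 — Angular frequency: ω = 2π·f = 2π·224 = 1407 rad/s.
Step 2 — Component impedances:
  Z1: Z = 1/(jωC) = -j/(ω·C) = 0 - j473.7 Ω
  Z2: Z = R = 23.2 Ω
  Z3: Z = jωL = j·1407·0.0145 = 0 + j20.41 Ω
Step 3 — With the output port shorted to ground, the output series arm Z2 runs from the junction to ground; the shunt arm Z3 also runs from the junction to ground. They appear in parallel: Z3 || Z2 = 10.12 + j11.51 Ω.
Step 4 — Series with input arm Z1: Z_in = Z1 + (Z3 || Z2) = 10.12 - j462.2 Ω = 462.3∠-88.7° Ω.
Step 5 — Source phasor: V = 14.6∠-45.0° V = 10.32 - j10.32 V.
Step 6 — Current: I = V / Z = 0.02282 + j0.02184 A = 0.03158∠43.7° A.
Step 7 — Complex power: S = V·I* = 0.01009 - j0.461 VA.
Step 8 — Real power: P = Re(S) = 0.01009 W.
Step 9 — Reactive power: Q = Im(S) = -0.461 VAR.
Step 10 — Apparent power: |S| = 0.4611 VA.
Step 11 — Power factor: PF = P/|S| = 0.02189 (leading).

(a) P = 0.01009 W  (b) Q = -0.461 VAR  (c) S = 0.4611 VA  (d) PF = 0.02189 (leading)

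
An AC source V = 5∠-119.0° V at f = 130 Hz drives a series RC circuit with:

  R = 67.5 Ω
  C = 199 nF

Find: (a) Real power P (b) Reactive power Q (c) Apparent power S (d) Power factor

Step 1 — Angular frequency: ω = 2π·f = 2π·130 = 816.8 rad/s.
Step 2 — Component impedances:
  R: Z = R = 67.5 Ω
  C: Z = 1/(jωC) = -j/(ω·C) = 0 - j6152 Ω
Step 3 — Series combination: Z_total = R + C = 67.5 - j6152 Ω = 6152∠-89.4° Ω.
Step 4 — Source phasor: V = 5∠-119.0° V = -2.424 - j4.373 V.
Step 5 — Current: I = V / Z = 0.0007064 - j0.0004018 A = 0.0008127∠-29.6° A.
Step 6 — Complex power: S = V·I* = 4.458e-05 - j0.004063 VA.
Step 7 — Real power: P = Re(S) = 4.458e-05 W.
Step 8 — Reactive power: Q = Im(S) = -0.004063 VAR.
Step 9 — Apparent power: |S| = 0.004063 VA.
Step 10 — Power factor: PF = P/|S| = 0.01097 (leading).

(a) P = 4.458e-05 W  (b) Q = -0.004063 VAR  (c) S = 0.004063 VA  (d) PF = 0.01097 (leading)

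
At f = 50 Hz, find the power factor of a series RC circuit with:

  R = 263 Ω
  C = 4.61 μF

Step 1 — Angular frequency: ω = 2π·f = 2π·50 = 314.2 rad/s.
Step 2 — Component impedances:
  R: Z = R = 263 Ω
  C: Z = 1/(jωC) = -j/(ω·C) = 0 - j690.5 Ω
Step 3 — Series combination: Z_total = R + C = 263 - j690.5 Ω = 738.9∠-69.1° Ω.
Step 4 — Power factor: PF = cos(φ) = Re(Z)/|Z| = 263/738.9 = 0.3559.
Step 5 — Type: Im(Z) = -690.5 ⇒ leading (phase φ = -69.1°).

PF = 0.3559 (leading, φ = -69.1°)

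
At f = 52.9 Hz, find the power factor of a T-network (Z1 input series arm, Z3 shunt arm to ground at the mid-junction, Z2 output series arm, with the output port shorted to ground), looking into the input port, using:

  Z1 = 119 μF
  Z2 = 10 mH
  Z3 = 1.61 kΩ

Step 1 — Angular frequency: ω = 2π·f = 2π·52.9 = 332.4 rad/s.
Step 2 — Component impedances:
  Z1: Z = 1/(jωC) = -j/(ω·C) = 0 - j25.28 Ω
  Z2: Z = jωL = j·332.4·0.01 = 0 + j3.324 Ω
  Z3: Z = R = 1610 Ω
Step 3 — With the output port shorted to ground, the output series arm Z2 runs from the junction to ground; the shunt arm Z3 also runs from the junction to ground. They appear in parallel: Z3 || Z2 = 0.006862 + j3.324 Ω.
Step 4 — Series with input arm Z1: Z_in = Z1 + (Z3 || Z2) = 0.006862 - j21.96 Ω = 21.96∠-90.0° Ω.
Step 5 — Power factor: PF = cos(φ) = Re(Z)/|Z| = 0.006862/21.96 = 0.0003125.
Step 6 — Type: Im(Z) = -21.96 ⇒ leading (phase φ = -90.0°).

PF = 0.0003125 (leading, φ = -90.0°)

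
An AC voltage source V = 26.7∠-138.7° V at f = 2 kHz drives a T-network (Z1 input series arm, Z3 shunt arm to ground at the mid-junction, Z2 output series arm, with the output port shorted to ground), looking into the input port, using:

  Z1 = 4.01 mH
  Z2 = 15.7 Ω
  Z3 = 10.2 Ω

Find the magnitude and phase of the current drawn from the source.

Step 1 — Angular frequency: ω = 2π·f = 2π·2000 = 1.257e+04 rad/s.
Step 2 — Component impedances:
  Z1: Z = jωL = j·1.257e+04·0.00401 = 0 + j50.39 Ω
  Z2: Z = R = 15.7 Ω
  Z3: Z = R = 10.2 Ω
Step 3 — With the output port shorted to ground, the output series arm Z2 runs from the junction to ground; the shunt arm Z3 also runs from the junction to ground. They appear in parallel: Z3 || Z2 = 6.183 Ω.
Step 4 — Series with input arm Z1: Z_in = Z1 + (Z3 || Z2) = 6.183 + j50.39 Ω = 50.77∠83.0° Ω.
Step 5 — Source phasor: V = 26.7∠-138.7° V = -20.06 - j17.62 V.
Step 6 — Ohm's law: I = V / Z_total = (-20.06 - j17.62) / (6.183 + j50.39) = -0.3926 + j0.3499 A.
Step 7 — Convert to polar: |I| = 0.5259 A, ∠I = 138.3°.

I = 0.5259∠138.3° A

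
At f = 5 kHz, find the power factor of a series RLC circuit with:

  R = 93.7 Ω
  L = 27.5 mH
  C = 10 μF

Step 1 — Angular frequency: ω = 2π·f = 2π·5000 = 3.142e+04 rad/s.
Step 2 — Component impedances:
  R: Z = R = 93.7 Ω
  L: Z = jωL = j·3.142e+04·0.0275 = 0 + j863.9 Ω
  C: Z = 1/(jωC) = -j/(ω·C) = 0 - j3.183 Ω
Step 3 — Series combination: Z_total = R + L + C = 93.7 + j860.8 Ω = 865.8∠83.8° Ω.
Step 4 — Power factor: PF = cos(φ) = Re(Z)/|Z| = 93.7/865.8 = 0.1082.
Step 5 — Type: Im(Z) = 860.8 ⇒ lagging (phase φ = 83.8°).

PF = 0.1082 (lagging, φ = 83.8°)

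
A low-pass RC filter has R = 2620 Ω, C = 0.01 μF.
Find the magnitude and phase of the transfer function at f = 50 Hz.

Step 1 — Angular frequency: ω = 2π·50 = 314.2 rad/s.
Step 2 — Transfer function: H(jω) = 1/(1 + jωRC).
Step 3 — Denominator: 1 + jωRC = 1 + j·314.2·2620·1e-08 = 1 + j0.008231.
Step 4 — H = 0.9999 - j0.00823.
Step 5 — Magnitude: |H| = 1 (-0.0 dB); phase: φ = -0.5°.

|H| = 1 (-0.0 dB), φ = -0.5°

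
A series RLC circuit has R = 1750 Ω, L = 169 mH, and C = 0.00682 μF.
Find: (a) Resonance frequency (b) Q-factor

Step 1 — Resonance condition Im(Z)=0 gives ω₀ = 1/√(LC).
Step 2 — ω₀ = 1/√(0.169·6.82e-09) = 2.946e+04 rad/s.
Step 3 — f₀ = ω₀/(2π) = 4688 Hz.
Step 4 — Series Q: Q = ω₀L/R = 2.946e+04·0.169/1750 = 2.845.

(a) f₀ = 4688 Hz  (b) Q = 2.845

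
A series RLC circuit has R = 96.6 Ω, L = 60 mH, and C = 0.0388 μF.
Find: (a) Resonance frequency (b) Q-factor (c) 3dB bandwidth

Step 1 — Resonance: ω₀ = 1/√(LC) = 1/√(0.06·3.88e-08) = 2.073e+04 rad/s.
Step 2 — f₀ = ω₀/(2π) = 3299 Hz.
Step 3 — Series Q: Q = ω₀L/R = 2.073e+04·0.06/96.6 = 12.87.
Step 4 — Bandwidth: Δω = ω₀/Q = 1610 rad/s; BW = Δω/(2π) = 256.2 Hz.

(a) f₀ = 3299 Hz  (b) Q = 12.87  (c) BW = 256.2 Hz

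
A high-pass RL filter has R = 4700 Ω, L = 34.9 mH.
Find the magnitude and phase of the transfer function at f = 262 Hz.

Step 1 — Angular frequency: ω = 2π·262 = 1646 rad/s.
Step 2 — Transfer function: H(jω) = jωL/(R + jωL).
Step 3 — Numerator jωL = j·57.45; denominator R + jωL = 4700 + j57.45.
Step 4 — H = 0.0001494 + j0.01222.
Step 5 — Magnitude: |H| = 0.01222 (-38.3 dB); phase: φ = 89.3°.

|H| = 0.01222 (-38.3 dB), φ = 89.3°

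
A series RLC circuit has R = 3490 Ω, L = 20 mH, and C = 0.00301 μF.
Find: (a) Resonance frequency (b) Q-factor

Step 1 — Resonance condition Im(Z)=0 gives ω₀ = 1/√(LC).
Step 2 — ω₀ = 1/√(0.02·3.01e-09) = 1.289e+05 rad/s.
Step 3 — f₀ = ω₀/(2π) = 2.051e+04 Hz.
Step 4 — Series Q: Q = ω₀L/R = 1.289e+05·0.02/3490 = 0.7386.

(a) f₀ = 2.051e+04 Hz  (b) Q = 0.7386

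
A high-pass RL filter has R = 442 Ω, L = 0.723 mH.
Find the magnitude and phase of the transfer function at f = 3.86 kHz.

Step 1 — Angular frequency: ω = 2π·3860 = 2.425e+04 rad/s.
Step 2 — Transfer function: H(jω) = jωL/(R + jωL).
Step 3 — Numerator jωL = j·17.53; denominator R + jωL = 442 + j17.53.
Step 4 — H = 0.001571 + j0.03961.
Step 5 — Magnitude: |H| = 0.03964 (-28.0 dB); phase: φ = 87.7°.

|H| = 0.03964 (-28.0 dB), φ = 87.7°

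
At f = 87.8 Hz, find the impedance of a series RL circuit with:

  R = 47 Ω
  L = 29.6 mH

Step 1 — Angular frequency: ω = 2π·f = 2π·87.8 = 551.7 rad/s.
Step 2 — Component impedances:
  R: Z = R = 47 Ω
  L: Z = jωL = j·551.7·0.0296 = 0 + j16.33 Ω
Step 3 — Series combination: Z_total = R + L = 47 + j16.33 Ω = 49.76∠19.2° Ω.

Z = 47 + j16.33 Ω = 49.76∠19.2° Ω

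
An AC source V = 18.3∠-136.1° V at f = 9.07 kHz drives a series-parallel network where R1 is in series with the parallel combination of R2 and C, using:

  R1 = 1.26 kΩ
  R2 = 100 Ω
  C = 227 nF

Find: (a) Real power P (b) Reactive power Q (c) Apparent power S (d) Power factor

Step 1 — Angular frequency: ω = 2π·f = 2π·9070 = 5.699e+04 rad/s.
Step 2 — Component impedances:
  R1: Z = R = 1260 Ω
  R2: Z = R = 100 Ω
  C: Z = 1/(jωC) = -j/(ω·C) = 0 - j77.3 Ω
Step 3 — Parallel branch: R2 || C = 1/(1/R2 + 1/C) = 37.4 - j48.39 Ω.
Step 4 — Series with R1: Z_total = R1 + (R2 || C) = 1297 - j48.39 Ω = 1298∠-2.1° Ω.
Step 5 — Source phasor: V = 18.3∠-136.1° V = -13.19 - j12.69 V.
Step 6 — Current: I = V / Z = -0.009785 - j0.01015 A = 0.0141∠-134.0° A.
Step 7 — Complex power: S = V·I* = 0.2578 - j0.009613 VA.
Step 8 — Real power: P = Re(S) = 0.2578 W.
Step 9 — Reactive power: Q = Im(S) = -0.009613 VAR.
Step 10 — Apparent power: |S| = 0.2579 VA.
Step 11 — Power factor: PF = P/|S| = 0.9993 (leading).

(a) P = 0.2578 W  (b) Q = -0.009613 VAR  (c) S = 0.2579 VA  (d) PF = 0.9993 (leading)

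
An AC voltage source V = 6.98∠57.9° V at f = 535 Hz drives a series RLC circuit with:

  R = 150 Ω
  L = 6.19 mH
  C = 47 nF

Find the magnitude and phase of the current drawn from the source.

Step 1 — Angular frequency: ω = 2π·f = 2π·535 = 3362 rad/s.
Step 2 — Component impedances:
  R: Z = R = 150 Ω
  L: Z = jωL = j·3362·0.00619 = 0 + j20.81 Ω
  C: Z = 1/(jωC) = -j/(ω·C) = 0 - j6329 Ω
Step 3 — Series combination: Z_total = R + L + C = 150 - j6309 Ω = 6310∠-88.6° Ω.
Step 4 — Source phasor: V = 6.98∠57.9° V = 3.709 + j5.913 V.
Step 5 — Ohm's law: I = V / Z_total = (3.709 + j5.913) / (150 - j6309) = -0.0009228 + j0.0006099 A.
Step 6 — Convert to polar: |I| = 0.001106 A, ∠I = 146.5°.

I = 0.001106∠146.5° A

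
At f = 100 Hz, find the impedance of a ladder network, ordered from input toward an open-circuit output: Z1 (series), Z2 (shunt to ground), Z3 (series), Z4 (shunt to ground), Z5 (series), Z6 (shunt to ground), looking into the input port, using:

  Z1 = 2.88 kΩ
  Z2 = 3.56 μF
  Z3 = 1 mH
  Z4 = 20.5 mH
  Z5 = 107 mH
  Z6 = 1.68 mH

Step 1 — Angular frequency: ω = 2π·f = 2π·100 = 628.3 rad/s.
Step 2 — Component impedances:
  Z1: Z = R = 2880 Ω
  Z2: Z = 1/(jωC) = -j/(ω·C) = 0 - j447.1 Ω
  Z3: Z = jωL = j·628.3·0.001 = 0 + j0.6283 Ω
  Z4: Z = jωL = j·628.3·0.0205 = 0 + j12.88 Ω
  Z5: Z = jωL = j·628.3·0.107 = 0 + j67.23 Ω
  Z6: Z = jωL = j·628.3·0.00168 = 0 + j1.056 Ω
Step 3 — Ladder network (open output): work backward from the far end, alternating series and parallel combinations. Z_in = 2880 + j11.77 Ω = 2880∠0.2° Ω.

Z = 2880 + j11.77 Ω = 2880∠0.2° Ω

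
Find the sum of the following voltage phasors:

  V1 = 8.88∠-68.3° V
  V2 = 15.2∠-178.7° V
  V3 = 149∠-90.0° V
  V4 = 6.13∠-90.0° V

Step 1 — Convert each phasor to rectangular form:
  V1 = 8.88·(cos(-68.3°) + j·sin(-68.3°)) = 3.283 - j8.251 V
  V2 = 15.2·(cos(-178.7°) + j·sin(-178.7°)) = -15.2 - j0.3448 V
  V3 = 149·(cos(-90.0°) + j·sin(-90.0°)) = 0 - j149 V
  V4 = 6.13·(cos(-90.0°) + j·sin(-90.0°)) = 0 - j6.13 V
Step 2 — Sum components: V_total = -11.91 - j163.7 V.
Step 3 — Convert to polar: |V_total| = 164.2 V, ∠V_total = -94.2°.

V_total = 164.2∠-94.2° V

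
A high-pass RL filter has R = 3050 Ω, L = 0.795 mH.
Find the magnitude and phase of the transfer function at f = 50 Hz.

Step 1 — Angular frequency: ω = 2π·50 = 314.2 rad/s.
Step 2 — Transfer function: H(jω) = jωL/(R + jωL).
Step 3 — Numerator jωL = j·0.2498; denominator R + jωL = 3050 + j0.2498.
Step 4 — H = 6.706e-09 + j8.189e-05.
Step 5 — Magnitude: |H| = 8.189e-05 (-81.7 dB); phase: φ = 90.0°.

|H| = 8.189e-05 (-81.7 dB), φ = 90.0°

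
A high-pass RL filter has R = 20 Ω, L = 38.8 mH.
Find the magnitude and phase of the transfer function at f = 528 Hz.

Step 1 — Angular frequency: ω = 2π·528 = 3318 rad/s.
Step 2 — Transfer function: H(jω) = jωL/(R + jωL).
Step 3 — Numerator jωL = j·128.7; denominator R + jωL = 20 + j128.7.
Step 4 — H = 0.9764 + j0.1517.
Step 5 — Magnitude: |H| = 0.9881 (-0.1 dB); phase: φ = 8.8°.

|H| = 0.9881 (-0.1 dB), φ = 8.8°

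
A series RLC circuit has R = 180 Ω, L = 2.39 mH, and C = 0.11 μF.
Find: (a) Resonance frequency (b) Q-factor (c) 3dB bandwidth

Step 1 — Resonance: ω₀ = 1/√(LC) = 1/√(0.00239·1.1e-07) = 6.167e+04 rad/s.
Step 2 — f₀ = ω₀/(2π) = 9816 Hz.
Step 3 — Series Q: Q = ω₀L/R = 6.167e+04·0.00239/180 = 0.8189.
Step 4 — Bandwidth: Δω = ω₀/Q = 7.531e+04 rad/s; BW = Δω/(2π) = 1.199e+04 Hz.

(a) f₀ = 9816 Hz  (b) Q = 0.8189  (c) BW = 1.199e+04 Hz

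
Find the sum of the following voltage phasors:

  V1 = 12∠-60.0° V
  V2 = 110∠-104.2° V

Step 1 — Convert each phasor to rectangular form:
  V1 = 12·(cos(-60.0°) + j·sin(-60.0°)) = 6 - j10.39 V
  V2 = 110·(cos(-104.2°) + j·sin(-104.2°)) = -26.98 - j106.6 V
Step 2 — Sum components: V_total = -20.98 - j117 V.
Step 3 — Convert to polar: |V_total| = 118.9 V, ∠V_total = -100.2°.

V_total = 118.9∠-100.2° V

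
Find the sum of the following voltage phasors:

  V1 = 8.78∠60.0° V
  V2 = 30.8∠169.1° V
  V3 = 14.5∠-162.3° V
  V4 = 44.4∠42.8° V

Step 1 — Convert each phasor to rectangular form:
  V1 = 8.78·(cos(60.0°) + j·sin(60.0°)) = 4.39 + j7.604 V
  V2 = 30.8·(cos(169.1°) + j·sin(169.1°)) = -30.24 + j5.824 V
  V3 = 14.5·(cos(-162.3°) + j·sin(-162.3°)) = -13.81 - j4.408 V
  V4 = 44.4·(cos(42.8°) + j·sin(42.8°)) = 32.58 + j30.17 V
Step 2 — Sum components: V_total = -7.09 + j39.19 V.
Step 3 — Convert to polar: |V_total| = 39.82 V, ∠V_total = 100.3°.

V_total = 39.82∠100.3° V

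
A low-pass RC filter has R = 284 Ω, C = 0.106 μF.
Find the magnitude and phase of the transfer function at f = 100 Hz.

Step 1 — Angular frequency: ω = 2π·100 = 628.3 rad/s.
Step 2 — Transfer function: H(jω) = 1/(1 + jωRC).
Step 3 — Denominator: 1 + jωRC = 1 + j·628.3·284·1.06e-07 = 1 + j0.01891.
Step 4 — H = 0.9996 - j0.01891.
Step 5 — Magnitude: |H| = 0.9998 (-0.0 dB); phase: φ = -1.1°.

|H| = 0.9998 (-0.0 dB), φ = -1.1°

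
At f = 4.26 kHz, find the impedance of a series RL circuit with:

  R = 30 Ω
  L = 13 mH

Step 1 — Angular frequency: ω = 2π·f = 2π·4260 = 2.677e+04 rad/s.
Step 2 — Component impedances:
  R: Z = R = 30 Ω
  L: Z = jωL = j·2.677e+04·0.013 = 0 + j348 Ω
Step 3 — Series combination: Z_total = R + L = 30 + j348 Ω = 349.3∠85.1° Ω.

Z = 30 + j348 Ω = 349.3∠85.1° Ω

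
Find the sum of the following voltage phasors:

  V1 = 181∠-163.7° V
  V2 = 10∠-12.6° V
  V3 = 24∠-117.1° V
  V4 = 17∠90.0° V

Step 1 — Convert each phasor to rectangular form:
  V1 = 181·(cos(-163.7°) + j·sin(-163.7°)) = -173.7 - j50.8 V
  V2 = 10·(cos(-12.6°) + j·sin(-12.6°)) = 9.759 - j2.181 V
  V3 = 24·(cos(-117.1°) + j·sin(-117.1°)) = -10.93 - j21.37 V
  V4 = 17·(cos(90.0°) + j·sin(90.0°)) = 0 + j17 V
Step 2 — Sum components: V_total = -174.9 - j57.35 V.
Step 3 — Convert to polar: |V_total| = 184.1 V, ∠V_total = -161.8°.

V_total = 184.1∠-161.8° V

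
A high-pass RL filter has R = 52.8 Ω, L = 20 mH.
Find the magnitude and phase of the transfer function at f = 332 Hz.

Step 1 — Angular frequency: ω = 2π·332 = 2086 rad/s.
Step 2 — Transfer function: H(jω) = jωL/(R + jωL).
Step 3 — Numerator jωL = j·41.72; denominator R + jωL = 52.8 + j41.72.
Step 4 — H = 0.3844 + j0.4864.
Step 5 — Magnitude: |H| = 0.62 (-4.2 dB); phase: φ = 51.7°.

|H| = 0.62 (-4.2 dB), φ = 51.7°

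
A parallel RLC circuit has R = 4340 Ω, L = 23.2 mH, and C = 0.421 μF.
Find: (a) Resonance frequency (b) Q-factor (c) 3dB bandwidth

Step 1 — Resonance: ω₀ = 1/√(LC) = 1/√(0.0232·4.21e-07) = 1.012e+04 rad/s.
Step 2 — f₀ = ω₀/(2π) = 1610 Hz.
Step 3 — Parallel Q: Q = R/(ω₀L) = 4340/(1.012e+04·0.0232) = 18.49.
Step 4 — Bandwidth: Δω = ω₀/Q = 547.3 rad/s; BW = Δω/(2π) = 87.11 Hz.

(a) f₀ = 1610 Hz  (b) Q = 18.49  (c) BW = 87.11 Hz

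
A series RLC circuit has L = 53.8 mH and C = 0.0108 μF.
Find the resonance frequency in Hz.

Step 1 — Resonance condition Im(Z)=0 gives ω₀ = 1/√(LC).
Step 2 — ω₀ = 1/√(0.0538·1.08e-08) = 4.149e+04 rad/s.
Step 3 — f₀ = ω₀/(2π) = 6603 Hz.

f₀ = 6603 Hz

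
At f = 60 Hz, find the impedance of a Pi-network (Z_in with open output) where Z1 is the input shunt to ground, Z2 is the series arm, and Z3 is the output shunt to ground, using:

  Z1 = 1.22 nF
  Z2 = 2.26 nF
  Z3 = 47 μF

Step 1 — Angular frequency: ω = 2π·f = 2π·60 = 377 rad/s.
Step 2 — Component impedances:
  Z1: Z = 1/(jωC) = -j/(ω·C) = 0 - j2.174e+06 Ω
  Z2: Z = 1/(jωC) = -j/(ω·C) = 0 - j1.174e+06 Ω
  Z3: Z = 1/(jωC) = -j/(ω·C) = 0 - j56.44 Ω
Step 3 — With open output, the series arm Z2 and the output shunt Z3 appear in series to ground: Z2 + Z3 = 0 - j1.174e+06 Ω.
Step 4 — Parallel with input shunt Z1: Z_in = Z1 || (Z2 + Z3) = 0 - j7.623e+05 Ω = 7.623e+05∠-90.0° Ω.

Z = 0 - j7.623e+05 Ω = 7.623e+05∠-90.0° Ω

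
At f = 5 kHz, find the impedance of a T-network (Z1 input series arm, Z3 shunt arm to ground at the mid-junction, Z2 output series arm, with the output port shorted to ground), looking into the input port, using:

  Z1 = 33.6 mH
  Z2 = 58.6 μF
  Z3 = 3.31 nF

Step 1 — Angular frequency: ω = 2π·f = 2π·5000 = 3.142e+04 rad/s.
Step 2 — Component impedances:
  Z1: Z = jωL = j·3.142e+04·0.0336 = 0 + j1056 Ω
  Z2: Z = 1/(jωC) = -j/(ω·C) = 0 - j0.5432 Ω
  Z3: Z = 1/(jωC) = -j/(ω·C) = 0 - j9617 Ω
Step 3 — With the output port shorted to ground, the output series arm Z2 runs from the junction to ground; the shunt arm Z3 also runs from the junction to ground. They appear in parallel: Z3 || Z2 = 0 - j0.5432 Ω.
Step 4 — Series with input arm Z1: Z_in = Z1 + (Z3 || Z2) = 0 + j1055 Ω = 1055∠90.0° Ω.

Z = 0 + j1055 Ω = 1055∠90.0° Ω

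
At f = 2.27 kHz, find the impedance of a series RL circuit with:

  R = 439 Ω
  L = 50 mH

Step 1 — Angular frequency: ω = 2π·f = 2π·2270 = 1.426e+04 rad/s.
Step 2 — Component impedances:
  R: Z = R = 439 Ω
  L: Z = jωL = j·1.426e+04·0.05 = 0 + j713.1 Ω
Step 3 — Series combination: Z_total = R + L = 439 + j713.1 Ω = 837.4∠58.4° Ω.

Z = 439 + j713.1 Ω = 837.4∠58.4° Ω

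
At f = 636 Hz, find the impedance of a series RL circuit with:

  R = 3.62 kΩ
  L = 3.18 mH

Step 1 — Angular frequency: ω = 2π·f = 2π·636 = 3996 rad/s.
Step 2 — Component impedances:
  R: Z = R = 3620 Ω
  L: Z = jωL = j·3996·0.00318 = 0 + j12.71 Ω
Step 3 — Series combination: Z_total = R + L = 3620 + j12.71 Ω = 3620∠0.2° Ω.

Z = 3620 + j12.71 Ω = 3620∠0.2° Ω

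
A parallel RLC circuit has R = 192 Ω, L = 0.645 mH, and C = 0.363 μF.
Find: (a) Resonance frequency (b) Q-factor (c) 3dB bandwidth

Step 1 — Resonance: ω₀ = 1/√(LC) = 1/√(0.000645·3.63e-07) = 6.535e+04 rad/s.
Step 2 — f₀ = ω₀/(2π) = 1.04e+04 Hz.
Step 3 — Parallel Q: Q = R/(ω₀L) = 192/(6.535e+04·0.000645) = 4.555.
Step 4 — Bandwidth: Δω = ω₀/Q = 1.435e+04 rad/s; BW = Δω/(2π) = 2284 Hz.

(a) f₀ = 1.04e+04 Hz  (b) Q = 4.555  (c) BW = 2284 Hz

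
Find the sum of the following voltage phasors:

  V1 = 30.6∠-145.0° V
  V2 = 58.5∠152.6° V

Step 1 — Convert each phasor to rectangular form:
  V1 = 30.6·(cos(-145.0°) + j·sin(-145.0°)) = -25.07 - j17.55 V
  V2 = 58.5·(cos(152.6°) + j·sin(152.6°)) = -51.94 + j26.92 V
Step 2 — Sum components: V_total = -77 + j9.37 V.
Step 3 — Convert to polar: |V_total| = 77.57 V, ∠V_total = 173.1°.

V_total = 77.57∠173.1° V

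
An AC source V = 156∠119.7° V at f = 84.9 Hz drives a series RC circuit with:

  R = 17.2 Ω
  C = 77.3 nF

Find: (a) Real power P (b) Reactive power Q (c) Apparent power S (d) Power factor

Step 1 — Angular frequency: ω = 2π·f = 2π·84.9 = 533.4 rad/s.
Step 2 — Component impedances:
  R: Z = R = 17.2 Ω
  C: Z = 1/(jωC) = -j/(ω·C) = 0 - j2.425e+04 Ω
Step 3 — Series combination: Z_total = R + C = 17.2 - j2.425e+04 Ω = 2.425e+04∠-90.0° Ω.
Step 4 — Source phasor: V = 156∠119.7° V = -77.29 + j135.5 V.
Step 5 — Current: I = V / Z = -0.00559 - j0.003183 A = 0.006433∠-150.3° A.
Step 6 — Complex power: S = V·I* = 0.0007117 - j1.003 VA.
Step 7 — Real power: P = Re(S) = 0.0007117 W.
Step 8 — Reactive power: Q = Im(S) = -1.003 VAR.
Step 9 — Apparent power: |S| = 1.003 VA.
Step 10 — Power factor: PF = P/|S| = 0.0007092 (leading).

(a) P = 0.0007117 W  (b) Q = -1.003 VAR  (c) S = 1.003 VA  (d) PF = 0.0007092 (leading)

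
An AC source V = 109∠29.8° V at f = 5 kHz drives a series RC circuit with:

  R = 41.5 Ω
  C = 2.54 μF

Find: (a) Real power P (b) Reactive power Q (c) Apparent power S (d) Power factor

Step 1 — Angular frequency: ω = 2π·f = 2π·5000 = 3.142e+04 rad/s.
Step 2 — Component impedances:
  R: Z = R = 41.5 Ω
  C: Z = 1/(jωC) = -j/(ω·C) = 0 - j12.53 Ω
Step 3 — Series combination: Z_total = R + C = 41.5 - j12.53 Ω = 43.35∠-16.8° Ω.
Step 4 — Source phasor: V = 109∠29.8° V = 94.59 + j54.17 V.
Step 5 — Current: I = V / Z = 1.727 + j1.827 A = 2.514∠46.6° A.
Step 6 — Complex power: S = V·I* = 262.4 - j79.23 VA.
Step 7 — Real power: P = Re(S) = 262.4 W.
Step 8 — Reactive power: Q = Im(S) = -79.23 VAR.
Step 9 — Apparent power: |S| = 274.1 VA.
Step 10 — Power factor: PF = P/|S| = 0.9573 (leading).

(a) P = 262.4 W  (b) Q = -79.23 VAR  (c) S = 274.1 VA  (d) PF = 0.9573 (leading)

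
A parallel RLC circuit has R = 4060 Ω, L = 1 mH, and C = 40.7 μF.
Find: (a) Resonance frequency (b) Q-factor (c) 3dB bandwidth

Step 1 — Resonance: ω₀ = 1/√(LC) = 1/√(0.001·4.07e-05) = 4957 rad/s.
Step 2 — f₀ = ω₀/(2π) = 788.9 Hz.
Step 3 — Parallel Q: Q = R/(ω₀L) = 4060/(4957·0.001) = 819.1.
Step 4 — Bandwidth: Δω = ω₀/Q = 6.052 rad/s; BW = Δω/(2π) = 0.9632 Hz.

(a) f₀ = 788.9 Hz  (b) Q = 819.1  (c) BW = 0.9632 Hz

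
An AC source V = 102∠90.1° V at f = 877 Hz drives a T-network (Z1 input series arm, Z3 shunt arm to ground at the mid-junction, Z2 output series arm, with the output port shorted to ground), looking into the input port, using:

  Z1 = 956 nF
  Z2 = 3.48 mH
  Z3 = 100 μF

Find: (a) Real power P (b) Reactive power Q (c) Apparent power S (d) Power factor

Step 1 — Angular frequency: ω = 2π·f = 2π·877 = 5510 rad/s.
Step 2 — Component impedances:
  Z1: Z = 1/(jωC) = -j/(ω·C) = 0 - j189.8 Ω
  Z2: Z = jωL = j·5510·0.00348 = 0 + j19.18 Ω
  Z3: Z = 1/(jωC) = -j/(ω·C) = 0 - j1.815 Ω
Step 3 — With the output port shorted to ground, the output series arm Z2 runs from the junction to ground; the shunt arm Z3 also runs from the junction to ground. They appear in parallel: Z3 || Z2 = 0 - j2.004 Ω.
Step 4 — Series with input arm Z1: Z_in = Z1 + (Z3 || Z2) = 0 - j191.8 Ω = 191.8∠-90.0° Ω.
Step 5 — Source phasor: V = 102∠90.1° V = -0.178 + j102 V.
Step 6 — Current: I = V / Z = -0.5317 - j0.000928 A = 0.5317∠-179.9° A.
Step 7 — Complex power: S = V·I* = 0 - j54.23 VA.
Step 8 — Real power: P = Re(S) = 0 W.
Step 9 — Reactive power: Q = Im(S) = -54.23 VAR.
Step 10 — Apparent power: |S| = 54.23 VA.
Step 11 — Power factor: PF = P/|S| = 0 (leading).

(a) P = 0 W  (b) Q = -54.23 VAR  (c) S = 54.23 VA  (d) PF = 0 (leading)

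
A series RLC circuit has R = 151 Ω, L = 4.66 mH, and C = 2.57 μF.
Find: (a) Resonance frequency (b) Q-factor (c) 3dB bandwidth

Step 1 — Resonance condition Im(Z)=0 gives ω₀ = 1/√(LC).
Step 2 — ω₀ = 1/√(0.00466·2.57e-06) = 9138 rad/s.
Step 3 — f₀ = ω₀/(2π) = 1454 Hz.
Step 4 — Series Q: Q = ω₀L/R = 9138·0.00466/151 = 0.282.
Step 5 — 3dB bandwidth: Δω = ω₀/Q = 3.24e+04 rad/s; BW = Δω/(2π) = 5157 Hz.

(a) f₀ = 1454 Hz  (b) Q = 0.282  (c) BW = 5157 Hz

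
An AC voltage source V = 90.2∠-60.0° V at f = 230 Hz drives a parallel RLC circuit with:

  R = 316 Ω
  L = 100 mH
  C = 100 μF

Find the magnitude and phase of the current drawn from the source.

Step 1 — Angular frequency: ω = 2π·f = 2π·230 = 1445 rad/s.
Step 2 — Component impedances:
  R: Z = R = 316 Ω
  L: Z = jωL = j·1445·0.1 = 0 + j144.5 Ω
  C: Z = 1/(jωC) = -j/(ω·C) = 0 - j6.92 Ω
Step 3 — Parallel combination: 1/Z_total = 1/R + 1/L + 1/C; Z_total = 0.1671 - j7.264 Ω = 7.266∠-88.7° Ω.
Step 4 — Source phasor: V = 90.2∠-60.0° V = 45.1 - j78.12 V.
Step 5 — Ohm's law: I = V / Z_total = (45.1 - j78.12) / (0.1671 - j7.264) = 10.89 + j5.958 A.
Step 6 — Convert to polar: |I| = 12.41 A, ∠I = 28.7°.

I = 12.41∠28.7° A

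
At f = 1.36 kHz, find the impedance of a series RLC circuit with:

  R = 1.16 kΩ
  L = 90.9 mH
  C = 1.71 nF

Step 1 — Angular frequency: ω = 2π·f = 2π·1360 = 8545 rad/s.
Step 2 — Component impedances:
  R: Z = R = 1160 Ω
  L: Z = jωL = j·8545·0.0909 = 0 + j776.8 Ω
  C: Z = 1/(jωC) = -j/(ω·C) = 0 - j6.844e+04 Ω
Step 3 — Series combination: Z_total = R + L + C = 1160 - j6.766e+04 Ω = 6.767e+04∠-89.0° Ω.

Z = 1160 - j6.766e+04 Ω = 6.767e+04∠-89.0° Ω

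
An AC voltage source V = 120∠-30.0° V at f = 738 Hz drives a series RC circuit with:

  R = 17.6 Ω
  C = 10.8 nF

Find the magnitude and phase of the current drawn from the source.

Step 1 — Angular frequency: ω = 2π·f = 2π·738 = 4637 rad/s.
Step 2 — Component impedances:
  R: Z = R = 17.6 Ω
  C: Z = 1/(jωC) = -j/(ω·C) = 0 - j1.997e+04 Ω
Step 3 — Series combination: Z_total = R + C = 17.6 - j1.997e+04 Ω = 1.997e+04∠-89.9° Ω.
Step 4 — Source phasor: V = 120∠-30.0° V = 103.9 - j60 V.
Step 5 — Ohm's law: I = V / Z_total = (103.9 - j60) / (17.6 - j1.997e+04) = 0.003009 + j0.005202 A.
Step 6 — Convert to polar: |I| = 0.00601 A, ∠I = 59.9°.

I = 0.00601∠59.9° A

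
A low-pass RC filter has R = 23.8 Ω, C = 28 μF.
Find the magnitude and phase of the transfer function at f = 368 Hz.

Step 1 — Angular frequency: ω = 2π·368 = 2312 rad/s.
Step 2 — Transfer function: H(jω) = 1/(1 + jωRC).
Step 3 — Denominator: 1 + jωRC = 1 + j·2312·23.8·2.8e-05 = 1 + j1.541.
Step 4 — H = 0.2964 - j0.4567.
Step 5 — Magnitude: |H| = 0.5444 (-5.3 dB); phase: φ = -57.0°.

|H| = 0.5444 (-5.3 dB), φ = -57.0°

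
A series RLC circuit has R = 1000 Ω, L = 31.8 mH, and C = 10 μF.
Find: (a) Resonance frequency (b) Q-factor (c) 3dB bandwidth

Step 1 — Resonance condition Im(Z)=0 gives ω₀ = 1/√(LC).
Step 2 — ω₀ = 1/√(0.0318·1e-05) = 1773 rad/s.
Step 3 — f₀ = ω₀/(2π) = 282.2 Hz.
Step 4 — Series Q: Q = ω₀L/R = 1773·0.0318/1000 = 0.05639.
Step 5 — 3dB bandwidth: Δω = ω₀/Q = 3.145e+04 rad/s; BW = Δω/(2π) = 5005 Hz.

(a) f₀ = 282.2 Hz  (b) Q = 0.05639  (c) BW = 5005 Hz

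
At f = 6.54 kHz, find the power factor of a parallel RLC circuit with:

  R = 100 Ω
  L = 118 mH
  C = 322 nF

Step 1 — Angular frequency: ω = 2π·f = 2π·6540 = 4.109e+04 rad/s.
Step 2 — Component impedances:
  R: Z = R = 100 Ω
  L: Z = jωL = j·4.109e+04·0.118 = 0 + j4849 Ω
  C: Z = 1/(jωC) = -j/(ω·C) = 0 - j75.58 Ω
Step 3 — Parallel combination: 1/Z_total = 1/R + 1/L + 1/C; Z_total = 37.08 - j48.3 Ω = 60.9∠-52.5° Ω.
Step 4 — Power factor: PF = cos(φ) = Re(Z)/|Z| = 37.084/60.896 = 0.609.
Step 5 — Type: Im(Z) = -48.3 ⇒ leading (phase φ = -52.5°).

PF = 0.609 (leading, φ = -52.5°)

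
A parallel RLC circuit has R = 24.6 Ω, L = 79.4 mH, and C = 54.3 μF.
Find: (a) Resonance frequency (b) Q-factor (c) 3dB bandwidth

Step 1 — Resonance: ω₀ = 1/√(LC) = 1/√(0.0794·5.43e-05) = 481.6 rad/s.
Step 2 — f₀ = ω₀/(2π) = 76.65 Hz.
Step 3 — Parallel Q: Q = R/(ω₀L) = 24.6/(481.6·0.0794) = 0.6433.
Step 4 — Bandwidth: Δω = ω₀/Q = 748.6 rad/s; BW = Δω/(2π) = 119.1 Hz.

(a) f₀ = 76.65 Hz  (b) Q = 0.6433  (c) BW = 119.1 Hz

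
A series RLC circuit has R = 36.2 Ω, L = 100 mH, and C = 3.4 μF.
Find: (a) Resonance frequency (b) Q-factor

Step 1 — Resonance condition Im(Z)=0 gives ω₀ = 1/√(LC).
Step 2 — ω₀ = 1/√(0.1·3.4e-06) = 1715 rad/s.
Step 3 — f₀ = ω₀/(2π) = 272.9 Hz.
Step 4 — Series Q: Q = ω₀L/R = 1715·0.1/36.2 = 4.738.

(a) f₀ = 272.9 Hz  (b) Q = 4.738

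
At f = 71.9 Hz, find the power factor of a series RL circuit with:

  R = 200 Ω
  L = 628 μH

Step 1 — Angular frequency: ω = 2π·f = 2π·71.9 = 451.8 rad/s.
Step 2 — Component impedances:
  R: Z = R = 200 Ω
  L: Z = jωL = j·451.8·0.000628 = 0 + j0.2837 Ω
Step 3 — Series combination: Z_total = R + L = 200 + j0.2837 Ω = 200∠0.1° Ω.
Step 4 — Power factor: PF = cos(φ) = Re(Z)/|Z| = 200/200 = 1.
Step 5 — Type: Im(Z) = 0.2837 ⇒ lagging (phase φ = 0.1°).

PF = 1 (lagging, φ = 0.1°)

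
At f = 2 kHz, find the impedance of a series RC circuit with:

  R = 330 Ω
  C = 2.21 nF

Step 1 — Angular frequency: ω = 2π·f = 2π·2000 = 1.257e+04 rad/s.
Step 2 — Component impedances:
  R: Z = R = 330 Ω
  C: Z = 1/(jωC) = -j/(ω·C) = 0 - j3.601e+04 Ω
Step 3 — Series combination: Z_total = R + C = 330 - j3.601e+04 Ω = 3.601e+04∠-89.5° Ω.

Z = 330 - j3.601e+04 Ω = 3.601e+04∠-89.5° Ω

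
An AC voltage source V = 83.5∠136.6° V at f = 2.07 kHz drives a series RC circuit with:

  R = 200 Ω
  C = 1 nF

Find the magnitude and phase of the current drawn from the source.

Step 1 — Angular frequency: ω = 2π·f = 2π·2070 = 1.301e+04 rad/s.
Step 2 — Component impedances:
  R: Z = R = 200 Ω
  C: Z = 1/(jωC) = -j/(ω·C) = 0 - j7.689e+04 Ω
Step 3 — Series combination: Z_total = R + C = 200 - j7.689e+04 Ω = 7.689e+04∠-89.9° Ω.
Step 4 — Source phasor: V = 83.5∠136.6° V = -60.67 + j57.37 V.
Step 5 — Ohm's law: I = V / Z_total = (-60.67 + j57.37) / (200 - j7.689e+04) = -0.0007482 - j0.0007871 A.
Step 6 — Convert to polar: |I| = 0.001086 A, ∠I = -133.5°.

I = 0.001086∠-133.5° A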